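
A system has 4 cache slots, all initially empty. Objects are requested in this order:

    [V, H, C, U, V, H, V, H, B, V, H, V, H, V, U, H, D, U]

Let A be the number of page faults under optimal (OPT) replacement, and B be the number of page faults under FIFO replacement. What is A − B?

-3

Under OPT: F F F F . . . . F . . . . . . . F . → 6 faults.
Under FIFO: F F F F . . . . F F F . . . . . F F → 9 faults.
A − B = 6 − 9 = -3.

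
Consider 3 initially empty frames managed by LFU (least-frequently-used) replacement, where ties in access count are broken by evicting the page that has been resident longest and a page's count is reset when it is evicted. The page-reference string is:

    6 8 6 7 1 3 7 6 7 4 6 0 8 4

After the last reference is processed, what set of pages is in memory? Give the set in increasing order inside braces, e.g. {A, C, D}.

6 → fault, frames (6)
8 → fault, frames (6 8)
6 → hit
7 → fault, frames (6 8 7)
1 → fault, evict 8, frames (6 7 1)
3 → fault, evict 7, frames (6 1 3)
7 → fault, evict 1, frames (6 3 7)
6 → hit
7 → hit
4 → fault, evict 3, frames (6 7 4)
6 → hit
0 → fault, evict 4, frames (6 7 0)
8 → fault, evict 0, frames (6 7 8)
4 → fault, evict 8, frames (6 7 4)

{4, 6, 7}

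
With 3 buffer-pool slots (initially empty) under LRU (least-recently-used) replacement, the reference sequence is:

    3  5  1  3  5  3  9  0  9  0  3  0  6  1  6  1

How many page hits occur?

9

3 -> fault, frames [3]
5 -> fault, frames [3, 5]
1 -> fault, frames [3, 5, 1]
3 -> hit
5 -> hit
3 -> hit
9 -> fault, evict 1, frames [5, 3, 9]
0 -> fault, evict 5, frames [3, 9, 0]
9 -> hit
0 -> hit
3 -> hit
0 -> hit
6 -> fault, evict 9, frames [3, 0, 6]
1 -> fault, evict 3, frames [0, 6, 1]
6 -> hit
1 -> hit
Hits: 9.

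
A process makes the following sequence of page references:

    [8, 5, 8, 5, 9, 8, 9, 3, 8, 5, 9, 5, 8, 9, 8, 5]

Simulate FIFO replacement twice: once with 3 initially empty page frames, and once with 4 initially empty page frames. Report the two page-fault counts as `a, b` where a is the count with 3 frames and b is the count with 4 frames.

7, 4

3 frames: F F . . F . . F F F F . . . . . → 7 faults.
4 frames: F F . . F . . F . . . . . . . . → 4 faults.
4 < 7: adding a frame reduced faults, as is typical.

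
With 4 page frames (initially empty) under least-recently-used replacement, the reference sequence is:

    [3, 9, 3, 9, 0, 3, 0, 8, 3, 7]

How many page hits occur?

3 → miss, frames (3)
9 → miss, frames (3 9)
3 → hit
9 → hit
0 → miss, frames (3 9 0)
3 → hit
0 → hit
8 → miss, frames (9 3 0 8)
3 → hit
7 → miss, evict 9, frames (0 8 3 7)
Hits: 5.

5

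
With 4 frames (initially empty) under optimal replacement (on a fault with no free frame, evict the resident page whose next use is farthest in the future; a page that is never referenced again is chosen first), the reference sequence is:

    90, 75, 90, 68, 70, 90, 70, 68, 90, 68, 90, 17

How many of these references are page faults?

90 → miss, frames (90)
75 → miss, frames (90 75)
90 → hit
68 → miss, frames (90 75 68)
70 → miss, frames (90 75 68 70)
90 → hit
70 → hit
68 → hit
90 → hit
68 → hit
90 → hit
17 → miss, evict 70, frames (90 75 68 17)
Page faults: 5.

5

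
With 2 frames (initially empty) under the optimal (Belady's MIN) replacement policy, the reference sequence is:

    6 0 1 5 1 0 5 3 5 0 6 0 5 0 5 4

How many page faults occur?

10

6: fault, frames (6)
0: fault, frames (6 0)
1: fault, evict 6, frames (0 1)
5: fault, evict 0, frames (1 5)
1: hit
0: fault, evict 1, frames (5 0)
5: hit
3: fault, evict 0, frames (5 3)
5: hit
0: fault, evict 3, frames (5 0)
6: fault, evict 5, frames (0 6)
0: hit
5: fault, evict 6, frames (0 5)
0: hit
5: hit
4: fault, evict 5, frames (0 4)
Page faults: 10.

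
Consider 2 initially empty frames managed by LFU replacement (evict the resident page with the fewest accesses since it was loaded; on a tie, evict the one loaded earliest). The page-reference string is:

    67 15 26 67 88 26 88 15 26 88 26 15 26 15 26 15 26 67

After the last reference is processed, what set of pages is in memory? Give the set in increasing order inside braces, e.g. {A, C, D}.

{67, 88}

67 -> fault, frames (67)
15 -> fault, frames (67 15)
26 -> fault, evict 67, frames (15 26)
67 -> fault, evict 15, frames (26 67)
88 -> fault, evict 26, frames (67 88)
26 -> fault, evict 67, frames (88 26)
88 -> hit
15 -> fault, evict 26, frames (88 15)
26 -> fault, evict 15, frames (88 26)
88 -> hit
26 -> hit
15 -> fault, evict 26, frames (88 15)
26 -> fault, evict 15, frames (88 26)
15 -> fault, evict 26, frames (88 15)
26 -> fault, evict 15, frames (88 26)
15 -> fault, evict 26, frames (88 15)
26 -> fault, evict 15, frames (88 26)
67 -> fault, evict 26, frames (88 67)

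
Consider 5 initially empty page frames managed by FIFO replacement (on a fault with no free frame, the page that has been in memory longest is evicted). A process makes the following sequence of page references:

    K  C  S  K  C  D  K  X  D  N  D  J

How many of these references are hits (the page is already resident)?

5

K: miss, frames (K)
C: miss, frames (K C)
S: miss, frames (K C S)
K: hit
C: hit
D: miss, frames (K C S D)
K: hit
X: miss, frames (K C S D X)
D: hit
N: miss, evict K, frames (C S D X N)
D: hit
J: miss, evict C, frames (S D X N J)
Hits: 5.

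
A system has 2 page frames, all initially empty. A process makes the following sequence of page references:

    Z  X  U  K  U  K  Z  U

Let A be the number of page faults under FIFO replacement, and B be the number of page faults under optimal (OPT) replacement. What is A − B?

1

Under FIFO: F F F F . . F F → 6 faults.
Under OPT: F F F F . . F . → 5 faults.
A − B = 6 − 5 = 1.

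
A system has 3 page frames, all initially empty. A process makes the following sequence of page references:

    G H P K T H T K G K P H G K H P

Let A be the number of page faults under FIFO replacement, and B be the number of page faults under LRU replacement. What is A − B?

Under FIFO: F F F F F F . . F F F F F F . F → 13 faults.
Under LRU: F F F F F F . . F . F F F F . F → 12 faults.
A − B = 13 − 12 = 1.

1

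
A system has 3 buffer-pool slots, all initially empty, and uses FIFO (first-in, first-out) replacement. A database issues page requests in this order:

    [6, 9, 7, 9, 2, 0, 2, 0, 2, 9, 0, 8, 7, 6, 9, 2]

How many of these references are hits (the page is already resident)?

6 → miss, frames (6)
9 → miss, frames (6 9)
7 → miss, frames (6 9 7)
9 → hit
2 → miss, evict 6, frames (9 7 2)
0 → miss, evict 9, frames (7 2 0)
2 → hit
0 → hit
2 → hit
9 → miss, evict 7, frames (2 0 9)
0 → hit
8 → miss, evict 2, frames (0 9 8)
7 → miss, evict 0, frames (9 8 7)
6 → miss, evict 9, frames (8 7 6)
9 → miss, evict 8, frames (7 6 9)
2 → miss, evict 7, frames (6 9 2)
Hits: 5.

5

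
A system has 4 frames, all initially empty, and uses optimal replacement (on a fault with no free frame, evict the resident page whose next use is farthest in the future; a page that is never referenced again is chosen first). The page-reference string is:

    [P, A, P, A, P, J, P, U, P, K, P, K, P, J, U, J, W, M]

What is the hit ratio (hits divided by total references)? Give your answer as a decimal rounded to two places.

0.61

P -> miss, frames {P}
A -> miss, frames {P,A}
P -> hit
A -> hit
P -> hit
J -> miss, frames {P,A,J}
P -> hit
U -> miss, frames {P,A,J,U}
P -> hit
K -> miss, evict A, frames {P,J,U,K}
P -> hit
K -> hit
P -> hit
J -> hit
U -> hit
J -> hit
W -> miss, evict K, frames {P,J,U,W}
M -> miss, evict W, frames {P,J,U,M}
Hits: 11 of 18 references → 11/18 = 0.6111.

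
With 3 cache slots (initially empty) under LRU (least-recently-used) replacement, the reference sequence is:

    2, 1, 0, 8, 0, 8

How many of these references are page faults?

4

2 → fault, frames [2]
1 → fault, frames [2, 1]
0 → fault, frames [2, 1, 0]
8 → fault, evict 2, frames [1, 0, 8]
0 → hit
8 → hit
Page faults: 4.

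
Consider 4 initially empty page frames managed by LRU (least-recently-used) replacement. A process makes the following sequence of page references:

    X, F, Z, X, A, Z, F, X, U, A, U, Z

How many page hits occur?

5

X: miss, frames [X]
F: miss, frames [X, F]
Z: miss, frames [X, F, Z]
X: hit
A: miss, frames [F, Z, X, A]
Z: hit
F: hit
X: hit
U: miss, evict A, frames [Z, F, X, U]
A: miss, evict Z, frames [F, X, U, A]
U: hit
Z: miss, evict F, frames [X, A, U, Z]
Hits: 5.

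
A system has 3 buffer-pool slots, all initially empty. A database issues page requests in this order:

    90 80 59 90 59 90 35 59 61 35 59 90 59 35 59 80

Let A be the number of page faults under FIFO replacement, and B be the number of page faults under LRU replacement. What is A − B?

2

Under FIFO: F F F . . . F . F . . F F F . F → 9 faults.
Under LRU: F F F . . . F . F . . F . . . F → 7 faults.
A − B = 9 − 7 = 2.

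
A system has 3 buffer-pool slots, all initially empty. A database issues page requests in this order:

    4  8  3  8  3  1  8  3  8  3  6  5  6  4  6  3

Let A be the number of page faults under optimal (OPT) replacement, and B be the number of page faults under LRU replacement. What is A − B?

-1

Under OPT: F F F . . F . . . . F F . F . . → 7 faults.
Under LRU: F F F . . F . . . . F F . F . F → 8 faults.
A − B = 7 − 8 = -1.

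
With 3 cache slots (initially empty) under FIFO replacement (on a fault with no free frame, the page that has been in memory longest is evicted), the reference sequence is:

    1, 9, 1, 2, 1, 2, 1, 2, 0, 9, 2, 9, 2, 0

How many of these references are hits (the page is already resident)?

10

1 → fault, frames {1}
9 → fault, frames {1,9}
1 → hit
2 → fault, frames {1,9,2}
1 → hit
2 → hit
1 → hit
2 → hit
0 → fault, evict 1, frames {9,2,0}
9 → hit
2 → hit
9 → hit
2 → hit
0 → hit
Hits: 10.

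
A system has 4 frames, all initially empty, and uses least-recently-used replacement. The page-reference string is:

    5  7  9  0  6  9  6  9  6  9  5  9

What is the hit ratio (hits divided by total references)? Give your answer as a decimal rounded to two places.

5 → fault, frames {5}
7 → fault, frames {5,7}
9 → fault, frames {5,7,9}
0 → fault, frames {5,7,9,0}
6 → fault, evict 5, frames {7,9,0,6}
9 → hit
6 → hit
9 → hit
6 → hit
9 → hit
5 → fault, evict 7, frames {0,6,9,5}
9 → hit
Hits: 6 of 12 references → 6/12 = 0.5000.

0.50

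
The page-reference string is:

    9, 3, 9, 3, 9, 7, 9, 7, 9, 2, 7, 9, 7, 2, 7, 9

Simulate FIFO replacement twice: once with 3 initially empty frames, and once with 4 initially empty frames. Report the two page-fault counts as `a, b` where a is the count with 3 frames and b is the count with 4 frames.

3 frames: F F . . . F . . . F . F . . . . → 5 faults.
4 frames: F F . . . F . . . F . . . . . . → 4 faults.
4 < 5: adding a frame reduced faults, as is typical.

5, 4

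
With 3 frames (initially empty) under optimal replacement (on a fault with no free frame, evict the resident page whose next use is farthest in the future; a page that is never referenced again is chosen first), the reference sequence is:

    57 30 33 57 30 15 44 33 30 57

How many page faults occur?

57 -> miss, frames {57}
30 -> miss, frames {57,30}
33 -> miss, frames {57,30,33}
57 -> hit
30 -> hit
15 -> miss, evict 57, frames {30,33,15}
44 -> miss, evict 15, frames {30,33,44}
33 -> hit
30 -> hit
57 -> miss, evict 44, frames {30,33,57}
Page faults: 6.

6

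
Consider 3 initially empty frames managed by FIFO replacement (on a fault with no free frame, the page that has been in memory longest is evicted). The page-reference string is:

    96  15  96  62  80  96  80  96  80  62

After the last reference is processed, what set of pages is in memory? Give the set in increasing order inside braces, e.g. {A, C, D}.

{62, 80, 96}

96 -> miss, frames [96]
15 -> miss, frames [96, 15]
96 -> hit
62 -> miss, frames [96, 15, 62]
80 -> miss, evict 96, frames [15, 62, 80]
96 -> miss, evict 15, frames [62, 80, 96]
80 -> hit
96 -> hit
80 -> hit
62 -> hit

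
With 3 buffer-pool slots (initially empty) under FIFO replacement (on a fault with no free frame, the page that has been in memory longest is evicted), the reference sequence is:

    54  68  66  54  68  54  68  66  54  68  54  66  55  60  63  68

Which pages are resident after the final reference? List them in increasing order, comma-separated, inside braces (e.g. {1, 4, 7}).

54: fault, frames (54)
68: fault, frames (54 68)
66: fault, frames (54 68 66)
54: hit
68: hit
54: hit
68: hit
66: hit
54: hit
68: hit
54: hit
66: hit
55: fault, evict 54, frames (68 66 55)
60: fault, evict 68, frames (66 55 60)
63: fault, evict 66, frames (55 60 63)
68: fault, evict 55, frames (60 63 68)

{60, 63, 68}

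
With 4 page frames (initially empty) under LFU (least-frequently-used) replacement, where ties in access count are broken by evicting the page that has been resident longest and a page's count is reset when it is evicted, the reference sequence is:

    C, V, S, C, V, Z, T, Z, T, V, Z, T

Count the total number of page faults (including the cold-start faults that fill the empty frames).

5

C -> fault, frames (C)
V -> fault, frames (C V)
S -> fault, frames (C V S)
C -> hit
V -> hit
Z -> fault, frames (C V S Z)
T -> fault, evict S, frames (C V Z T)
Z -> hit
T -> hit
V -> hit
Z -> hit
T -> hit
Page faults: 5.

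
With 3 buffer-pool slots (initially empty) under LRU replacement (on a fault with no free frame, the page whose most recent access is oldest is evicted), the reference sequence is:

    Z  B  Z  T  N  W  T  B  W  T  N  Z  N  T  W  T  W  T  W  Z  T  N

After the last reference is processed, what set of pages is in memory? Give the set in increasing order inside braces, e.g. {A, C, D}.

{N, T, Z}

Z → fault, frames (Z)
B → fault, frames (Z B)
Z → hit
T → fault, frames (B Z T)
N → fault, evict B, frames (Z T N)
W → fault, evict Z, frames (T N W)
T → hit
B → fault, evict N, frames (W T B)
W → hit
T → hit
N → fault, evict B, frames (W T N)
Z → fault, evict W, frames (T N Z)
N → hit
T → hit
W → fault, evict Z, frames (N T W)
T → hit
W → hit
T → hit
W → hit
Z → fault, evict N, frames (T W Z)
T → hit
N → fault, evict W, frames (Z T N)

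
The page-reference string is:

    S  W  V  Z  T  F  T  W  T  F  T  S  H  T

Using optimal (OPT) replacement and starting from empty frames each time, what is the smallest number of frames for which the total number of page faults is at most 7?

4

f=1: 14 faults
f=2: 10 faults
f=3: 8 faults
f=4: 7 faults
f=5: 7 faults
f=6: 7 faults
f=7: 7 faults
Smallest f with faults ≤ 7 is 4.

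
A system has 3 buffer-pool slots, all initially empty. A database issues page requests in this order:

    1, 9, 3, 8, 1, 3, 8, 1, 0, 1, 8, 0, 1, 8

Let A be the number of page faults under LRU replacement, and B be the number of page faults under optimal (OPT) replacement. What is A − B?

1

Under LRU: F F F F F . . . F . . . . . → 6 faults.
Under OPT: F F F F . . . . F . . . . . → 5 faults.
A − B = 6 − 5 = 1.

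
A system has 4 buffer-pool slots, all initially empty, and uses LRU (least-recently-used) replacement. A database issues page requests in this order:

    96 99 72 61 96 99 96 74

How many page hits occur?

3

96: fault, frames {96}
99: fault, frames {96,99}
72: fault, frames {96,99,72}
61: fault, frames {96,99,72,61}
96: hit
99: hit
96: hit
74: fault, evict 72, frames {61,99,96,74}
Hits: 3.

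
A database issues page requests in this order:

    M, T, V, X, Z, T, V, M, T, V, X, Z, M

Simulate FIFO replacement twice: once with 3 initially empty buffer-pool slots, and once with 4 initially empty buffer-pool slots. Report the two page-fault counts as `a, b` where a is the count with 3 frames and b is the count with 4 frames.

10, 11

3 frames: F F F F F F F F . . F F . → 10 faults.
4 frames: F F F F F . . F F F F F F → 11 faults.
11 > 10: adding a frame increased faults — Belady's anomaly.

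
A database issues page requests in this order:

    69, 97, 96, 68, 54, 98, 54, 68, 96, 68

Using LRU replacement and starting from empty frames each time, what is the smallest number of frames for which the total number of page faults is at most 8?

f=1: 10 faults
f=2: 8 faults
f=3: 7 faults
f=4: 6 faults
f=5: 6 faults
f=6: 6 faults
Smallest f with faults ≤ 8 is 2.

2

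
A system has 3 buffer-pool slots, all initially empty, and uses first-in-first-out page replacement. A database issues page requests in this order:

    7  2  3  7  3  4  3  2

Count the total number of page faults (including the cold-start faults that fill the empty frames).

7: miss, frames (7)
2: miss, frames (7 2)
3: miss, frames (7 2 3)
7: hit
3: hit
4: miss, evict 7, frames (2 3 4)
3: hit
2: hit
Page faults: 4.

4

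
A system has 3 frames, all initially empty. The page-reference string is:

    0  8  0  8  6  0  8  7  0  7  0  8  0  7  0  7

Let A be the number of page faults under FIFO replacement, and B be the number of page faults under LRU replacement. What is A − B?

Under FIFO: F F . . F . . F F . . F . . . . → 6 faults.
Under LRU: F F . . F . . F . . . . . . . . → 4 faults.
A − B = 6 − 4 = 2.

2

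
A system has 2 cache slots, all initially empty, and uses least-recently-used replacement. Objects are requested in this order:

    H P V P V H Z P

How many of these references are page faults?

H -> miss, frames (H)
P -> miss, frames (H P)
V -> miss, evict H, frames (P V)
P -> hit
V -> hit
H -> miss, evict P, frames (V H)
Z -> miss, evict V, frames (H Z)
P -> miss, evict H, frames (Z P)
Page faults: 6.

6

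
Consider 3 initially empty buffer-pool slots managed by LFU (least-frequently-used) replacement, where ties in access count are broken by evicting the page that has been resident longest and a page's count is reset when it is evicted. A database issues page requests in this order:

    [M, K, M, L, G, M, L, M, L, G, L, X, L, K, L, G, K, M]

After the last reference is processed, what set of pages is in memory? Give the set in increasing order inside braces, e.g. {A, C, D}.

M → fault, frames [M]
K → fault, frames [M, K]
M → hit
L → fault, frames [M, K, L]
G → fault, evict K, frames [M, L, G]
M → hit
L → hit
M → hit
L → hit
G → hit
L → hit
X → fault, evict G, frames [M, L, X]
L → hit
K → fault, evict X, frames [M, L, K]
L → hit
G → fault, evict K, frames [M, L, G]
K → fault, evict G, frames [M, L, K]
M → hit

{K, L, M}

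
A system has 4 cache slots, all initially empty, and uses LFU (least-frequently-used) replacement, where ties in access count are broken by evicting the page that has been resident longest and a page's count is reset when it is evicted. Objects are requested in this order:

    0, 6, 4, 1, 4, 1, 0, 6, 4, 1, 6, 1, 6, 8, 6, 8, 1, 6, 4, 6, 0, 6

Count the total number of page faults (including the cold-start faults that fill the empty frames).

6

0 → fault, frames {0}
6 → fault, frames {0,6}
4 → fault, frames {0,6,4}
1 → fault, frames {0,6,4,1}
4 → hit
1 → hit
0 → hit
6 → hit
4 → hit
1 → hit
6 → hit
1 → hit
6 → hit
8 → fault, evict 0, frames {6,4,1,8}
6 → hit
8 → hit
1 → hit
6 → hit
4 → hit
6 → hit
0 → fault, evict 8, frames {6,4,1,0}
6 → hit
Page faults: 6.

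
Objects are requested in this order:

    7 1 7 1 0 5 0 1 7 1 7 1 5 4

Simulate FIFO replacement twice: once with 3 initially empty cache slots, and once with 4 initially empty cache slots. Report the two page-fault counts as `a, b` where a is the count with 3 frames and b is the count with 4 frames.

3 frames: F F . . F F . . F F . . . F → 7 faults.
4 frames: F F . . F F . . . . . . . F → 5 faults.
5 < 7: adding a frame reduced faults, as is typical.

7, 5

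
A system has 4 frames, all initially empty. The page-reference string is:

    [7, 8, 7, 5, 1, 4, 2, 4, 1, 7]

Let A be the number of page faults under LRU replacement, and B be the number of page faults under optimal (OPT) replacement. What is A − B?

Under LRU: F F . F F F F . . F → 7 faults.
Under OPT: F F . F F F F . . . → 6 faults.
A − B = 7 − 6 = 1.

1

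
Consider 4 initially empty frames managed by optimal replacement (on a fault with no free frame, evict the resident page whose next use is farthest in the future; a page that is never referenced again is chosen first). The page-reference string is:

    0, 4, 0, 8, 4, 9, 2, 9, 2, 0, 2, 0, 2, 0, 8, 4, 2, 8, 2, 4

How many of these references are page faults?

0 → miss, frames {0}
4 → miss, frames {0,4}
0 → hit
8 → miss, frames {0,4,8}
4 → hit
9 → miss, frames {0,4,8,9}
2 → miss, evict 4, frames {0,8,9,2}
9 → hit
2 → hit
0 → hit
2 → hit
0 → hit
2 → hit
0 → hit
8 → hit
4 → miss, evict 9, frames {0,8,2,4}
2 → hit
8 → hit
2 → hit
4 → hit
Page faults: 6.

6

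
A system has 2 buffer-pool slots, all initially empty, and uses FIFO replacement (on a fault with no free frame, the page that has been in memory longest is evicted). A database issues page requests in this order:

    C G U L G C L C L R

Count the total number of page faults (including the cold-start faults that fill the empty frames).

C: miss, frames {C}
G: miss, frames {C,G}
U: miss, evict C, frames {G,U}
L: miss, evict G, frames {U,L}
G: miss, evict U, frames {L,G}
C: miss, evict L, frames {G,C}
L: miss, evict G, frames {C,L}
C: hit
L: hit
R: miss, evict C, frames {L,R}
Page faults: 8.

8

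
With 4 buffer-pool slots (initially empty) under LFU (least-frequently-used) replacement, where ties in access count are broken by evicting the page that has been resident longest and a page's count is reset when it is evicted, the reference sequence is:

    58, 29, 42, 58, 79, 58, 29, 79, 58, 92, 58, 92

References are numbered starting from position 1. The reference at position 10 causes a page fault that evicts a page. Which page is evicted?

pos 1: 58 → miss, frames [58]
pos 2: 29 → miss, frames [58, 29]
pos 3: 42 → miss, frames [58, 29, 42]
pos 4: 58 → hit
pos 5: 79 → miss, frames [58, 29, 42, 79]
pos 6: 58 → hit
pos 7: 29 → hit
pos 8: 79 → hit
pos 9: 58 → hit
pos 10: 92 → miss, evict 42, frames [58, 29, 79, 92]
At position 10, page 42 is evicted.

42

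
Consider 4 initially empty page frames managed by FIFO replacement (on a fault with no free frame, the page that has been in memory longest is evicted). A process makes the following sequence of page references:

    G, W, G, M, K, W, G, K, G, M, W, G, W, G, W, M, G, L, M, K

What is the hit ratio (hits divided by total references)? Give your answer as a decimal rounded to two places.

G → miss, frames [G]
W → miss, frames [G, W]
G → hit
M → miss, frames [G, W, M]
K → miss, frames [G, W, M, K]
W → hit
G → hit
K → hit
G → hit
M → hit
W → hit
G → hit
W → hit
G → hit
W → hit
M → hit
G → hit
L → miss, evict G, frames [W, M, K, L]
M → hit
K → hit
Hits: 15 of 20 references → 15/20 = 0.7500.

0.75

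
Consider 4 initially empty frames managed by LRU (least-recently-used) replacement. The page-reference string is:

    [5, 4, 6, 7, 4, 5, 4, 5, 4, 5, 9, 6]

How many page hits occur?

5: miss, frames {5}
4: miss, frames {5,4}
6: miss, frames {5,4,6}
7: miss, frames {5,4,6,7}
4: hit
5: hit
4: hit
5: hit
4: hit
5: hit
9: miss, evict 6, frames {7,4,5,9}
6: miss, evict 7, frames {4,5,9,6}
Hits: 6.

6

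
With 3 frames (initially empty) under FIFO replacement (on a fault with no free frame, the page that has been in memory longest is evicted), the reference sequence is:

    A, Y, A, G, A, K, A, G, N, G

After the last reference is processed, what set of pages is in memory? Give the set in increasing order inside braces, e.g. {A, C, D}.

A → miss, frames [A]
Y → miss, frames [A, Y]
A → hit
G → miss, frames [A, Y, G]
A → hit
K → miss, evict A, frames [Y, G, K]
A → miss, evict Y, frames [G, K, A]
G → hit
N → miss, evict G, frames [K, A, N]
G → miss, evict K, frames [A, N, G]

{A, G, N}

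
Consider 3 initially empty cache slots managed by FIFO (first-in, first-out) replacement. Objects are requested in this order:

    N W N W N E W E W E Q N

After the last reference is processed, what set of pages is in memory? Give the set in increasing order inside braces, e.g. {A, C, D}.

N → fault, frames (N)
W → fault, frames (N W)
N → hit
W → hit
N → hit
E → fault, frames (N W E)
W → hit
E → hit
W → hit
E → hit
Q → fault, evict N, frames (W E Q)
N → fault, evict W, frames (E Q N)

{E, N, Q}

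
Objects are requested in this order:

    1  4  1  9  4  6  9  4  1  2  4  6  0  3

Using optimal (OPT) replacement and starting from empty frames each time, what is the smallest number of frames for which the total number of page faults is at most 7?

4

f=1: 14 faults
f=2: 10 faults
f=3: 8 faults
f=4: 7 faults
f=5: 7 faults
f=6: 7 faults
f=7: 7 faults
Smallest f with faults ≤ 7 is 4.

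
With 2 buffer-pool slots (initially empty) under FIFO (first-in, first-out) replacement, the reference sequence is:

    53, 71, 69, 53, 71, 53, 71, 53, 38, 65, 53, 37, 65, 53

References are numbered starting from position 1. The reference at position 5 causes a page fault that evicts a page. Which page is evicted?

69

pos 1: 53 → miss, frames (53)
pos 2: 71 → miss, frames (53 71)
pos 3: 69 → miss, evict 53, frames (71 69)
pos 4: 53 → miss, evict 71, frames (69 53)
pos 5: 71 → miss, evict 69, frames (53 71)
At position 5, page 69 is evicted.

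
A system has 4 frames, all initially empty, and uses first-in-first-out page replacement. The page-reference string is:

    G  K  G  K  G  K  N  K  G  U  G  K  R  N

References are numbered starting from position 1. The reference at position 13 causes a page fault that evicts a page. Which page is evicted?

pos 1: G → fault, frames [G]
pos 2: K → fault, frames [G, K]
pos 3: G → hit
pos 4: K → hit
pos 5: G → hit
pos 6: K → hit
pos 7: N → fault, frames [G, K, N]
pos 8: K → hit
pos 9: G → hit
pos 10: U → fault, frames [G, K, N, U]
pos 11: G → hit
pos 12: K → hit
pos 13: R → fault, evict G, frames [K, N, U, R]
At position 13, page G is evicted.

G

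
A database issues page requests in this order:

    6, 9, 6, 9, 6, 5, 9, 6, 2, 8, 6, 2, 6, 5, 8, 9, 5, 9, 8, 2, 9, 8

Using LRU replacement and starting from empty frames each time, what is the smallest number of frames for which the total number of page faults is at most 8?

f=1: 22 faults
f=2: 17 faults
f=3: 9 faults
f=4: 8 faults
f=5: 5 faults
Smallest f with faults ≤ 8 is 4.

4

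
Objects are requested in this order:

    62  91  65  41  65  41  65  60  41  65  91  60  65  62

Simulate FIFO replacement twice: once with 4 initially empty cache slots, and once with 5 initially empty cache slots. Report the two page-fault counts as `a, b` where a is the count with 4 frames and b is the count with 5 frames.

6, 5

4 frames: F F F F . . . F . . . . . F → 6 faults.
5 frames: F F F F . . . F . . . . . . → 5 faults.
5 < 6: adding a frame reduced faults, as is typical.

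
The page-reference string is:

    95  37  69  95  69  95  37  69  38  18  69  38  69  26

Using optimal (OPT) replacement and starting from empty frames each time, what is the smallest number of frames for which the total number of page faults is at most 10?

2

f=1: 14 faults
f=2: 8 faults
f=3: 6 faults
f=4: 6 faults
f=5: 6 faults
f=6: 6 faults
Smallest f with faults ≤ 10 is 2.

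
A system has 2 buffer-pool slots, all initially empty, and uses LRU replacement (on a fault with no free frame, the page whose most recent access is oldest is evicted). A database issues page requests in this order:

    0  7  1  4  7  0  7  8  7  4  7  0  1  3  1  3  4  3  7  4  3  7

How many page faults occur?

0 → fault, frames (0)
7 → fault, frames (0 7)
1 → fault, evict 0, frames (7 1)
4 → fault, evict 7, frames (1 4)
7 → fault, evict 1, frames (4 7)
0 → fault, evict 4, frames (7 0)
7 → hit
8 → fault, evict 0, frames (7 8)
7 → hit
4 → fault, evict 8, frames (7 4)
7 → hit
0 → fault, evict 4, frames (7 0)
1 → fault, evict 7, frames (0 1)
3 → fault, evict 0, frames (1 3)
1 → hit
3 → hit
4 → fault, evict 1, frames (3 4)
3 → hit
7 → fault, evict 4, frames (3 7)
4 → fault, evict 3, frames (7 4)
3 → fault, evict 7, frames (4 3)
7 → fault, evict 4, frames (3 7)
Page faults: 16.

16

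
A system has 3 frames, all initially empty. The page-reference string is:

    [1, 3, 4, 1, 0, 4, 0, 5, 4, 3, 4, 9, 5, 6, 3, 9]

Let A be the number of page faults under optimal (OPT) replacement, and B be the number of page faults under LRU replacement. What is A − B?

Under OPT: F F F . F . . F . . . F . F . . → 7 faults.
Under LRU: F F F . F . . F . F . F F F F F → 11 faults.
A − B = 7 − 11 = -4.

-4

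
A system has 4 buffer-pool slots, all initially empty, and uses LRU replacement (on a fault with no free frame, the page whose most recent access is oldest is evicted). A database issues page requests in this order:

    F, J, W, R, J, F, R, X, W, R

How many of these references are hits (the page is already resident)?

F -> miss, frames [F]
J -> miss, frames [F, J]
W -> miss, frames [F, J, W]
R -> miss, frames [F, J, W, R]
J -> hit
F -> hit
R -> hit
X -> miss, evict W, frames [J, F, R, X]
W -> miss, evict J, frames [F, R, X, W]
R -> hit
Hits: 4.

4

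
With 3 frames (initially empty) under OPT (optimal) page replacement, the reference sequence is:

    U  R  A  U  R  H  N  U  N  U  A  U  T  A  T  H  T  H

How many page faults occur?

U → fault, frames {U}
R → fault, frames {U,R}
A → fault, frames {U,R,A}
U → hit
R → hit
H → fault, evict R, frames {U,A,H}
N → fault, evict H, frames {U,A,N}
U → hit
N → hit
U → hit
A → hit
U → hit
T → fault, evict N, frames {U,A,T}
A → hit
T → hit
H → fault, evict A, frames {U,T,H}
T → hit
H → hit
Page faults: 7.

7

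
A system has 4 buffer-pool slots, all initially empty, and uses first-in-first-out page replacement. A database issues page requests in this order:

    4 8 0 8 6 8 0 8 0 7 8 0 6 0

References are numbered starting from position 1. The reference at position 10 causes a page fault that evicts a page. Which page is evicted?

pos 1: 4 → miss, frames (4)
pos 2: 8 → miss, frames (4 8)
pos 3: 0 → miss, frames (4 8 0)
pos 4: 8 → hit
pos 5: 6 → miss, frames (4 8 0 6)
pos 6: 8 → hit
pos 7: 0 → hit
pos 8: 8 → hit
pos 9: 0 → hit
pos 10: 7 → miss, evict 4, frames (8 0 6 7)
At position 10, page 4 is evicted.

4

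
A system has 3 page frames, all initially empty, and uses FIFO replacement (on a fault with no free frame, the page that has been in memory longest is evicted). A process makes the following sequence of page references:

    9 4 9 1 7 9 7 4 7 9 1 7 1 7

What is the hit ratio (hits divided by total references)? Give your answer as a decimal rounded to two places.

9 -> miss, frames {9}
4 -> miss, frames {9,4}
9 -> hit
1 -> miss, frames {9,4,1}
7 -> miss, evict 9, frames {4,1,7}
9 -> miss, evict 4, frames {1,7,9}
7 -> hit
4 -> miss, evict 1, frames {7,9,4}
7 -> hit
9 -> hit
1 -> miss, evict 7, frames {9,4,1}
7 -> miss, evict 9, frames {4,1,7}
1 -> hit
7 -> hit
Hits: 6 of 14 references → 6/14 = 0.4286.

0.43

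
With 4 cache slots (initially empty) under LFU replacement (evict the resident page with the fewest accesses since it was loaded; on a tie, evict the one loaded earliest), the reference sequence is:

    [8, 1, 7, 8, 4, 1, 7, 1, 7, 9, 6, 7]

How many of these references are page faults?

8: miss, frames {8}
1: miss, frames {8,1}
7: miss, frames {8,1,7}
8: hit
4: miss, frames {8,1,7,4}
1: hit
7: hit
1: hit
7: hit
9: miss, evict 4, frames {8,1,7,9}
6: miss, evict 9, frames {8,1,7,6}
7: hit
Page faults: 6.

6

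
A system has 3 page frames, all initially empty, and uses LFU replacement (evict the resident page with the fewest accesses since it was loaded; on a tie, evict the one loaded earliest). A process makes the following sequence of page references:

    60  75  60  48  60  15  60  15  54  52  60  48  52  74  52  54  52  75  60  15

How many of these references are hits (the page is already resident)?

60 -> miss, frames {60}
75 -> miss, frames {60,75}
60 -> hit
48 -> miss, frames {60,75,48}
60 -> hit
15 -> miss, evict 75, frames {60,48,15}
60 -> hit
15 -> hit
54 -> miss, evict 48, frames {60,15,54}
52 -> miss, evict 54, frames {60,15,52}
60 -> hit
48 -> miss, evict 52, frames {60,15,48}
52 -> miss, evict 48, frames {60,15,52}
74 -> miss, evict 52, frames {60,15,74}
52 -> miss, evict 74, frames {60,15,52}
54 -> miss, evict 52, frames {60,15,54}
52 -> miss, evict 54, frames {60,15,52}
75 -> miss, evict 52, frames {60,15,75}
60 -> hit
15 -> hit
Hits: 7.

7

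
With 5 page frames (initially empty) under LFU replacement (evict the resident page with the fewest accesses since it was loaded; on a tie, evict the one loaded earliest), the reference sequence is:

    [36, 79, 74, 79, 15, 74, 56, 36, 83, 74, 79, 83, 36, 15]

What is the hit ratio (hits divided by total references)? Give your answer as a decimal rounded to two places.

0.50

36 -> miss, frames {36}
79 -> miss, frames {36,79}
74 -> miss, frames {36,79,74}
79 -> hit
15 -> miss, frames {36,79,74,15}
74 -> hit
56 -> miss, frames {36,79,74,15,56}
36 -> hit
83 -> miss, evict 15, frames {36,79,74,56,83}
74 -> hit
79 -> hit
83 -> hit
36 -> hit
15 -> miss, evict 56, frames {36,79,74,83,15}
Hits: 7 of 14 references → 7/14 = 0.5000.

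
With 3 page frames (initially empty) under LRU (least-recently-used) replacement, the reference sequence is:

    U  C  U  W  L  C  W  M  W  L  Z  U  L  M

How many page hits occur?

U -> fault, frames {U}
C -> fault, frames {U,C}
U -> hit
W -> fault, frames {C,U,W}
L -> fault, evict C, frames {U,W,L}
C -> fault, evict U, frames {W,L,C}
W -> hit
M -> fault, evict L, frames {C,W,M}
W -> hit
L -> fault, evict C, frames {M,W,L}
Z -> fault, evict M, frames {W,L,Z}
U -> fault, evict W, frames {L,Z,U}
L -> hit
M -> fault, evict Z, frames {U,L,M}
Hits: 4.

4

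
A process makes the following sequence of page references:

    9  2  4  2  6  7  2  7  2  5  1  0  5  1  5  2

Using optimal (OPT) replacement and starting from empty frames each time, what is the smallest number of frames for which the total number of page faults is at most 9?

3

f=1: 16 faults
f=2: 10 faults
f=3: 9 faults
f=4: 8 faults
f=5: 8 faults
f=6: 8 faults
f=7: 8 faults
f=8: 8 faults
Smallest f with faults ≤ 9 is 3.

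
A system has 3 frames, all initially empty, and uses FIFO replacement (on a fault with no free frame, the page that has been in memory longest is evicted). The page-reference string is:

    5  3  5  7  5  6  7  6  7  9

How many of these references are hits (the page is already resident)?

5 → miss, frames [5]
3 → miss, frames [5, 3]
5 → hit
7 → miss, frames [5, 3, 7]
5 → hit
6 → miss, evict 5, frames [3, 7, 6]
7 → hit
6 → hit
7 → hit
9 → miss, evict 3, frames [7, 6, 9]
Hits: 5.

5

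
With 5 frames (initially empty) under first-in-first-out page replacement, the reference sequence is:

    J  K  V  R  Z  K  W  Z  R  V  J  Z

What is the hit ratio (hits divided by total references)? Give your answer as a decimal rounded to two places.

J → fault, frames (J)
K → fault, frames (J K)
V → fault, frames (J K V)
R → fault, frames (J K V R)
Z → fault, frames (J K V R Z)
K → hit
W → fault, evict J, frames (K V R Z W)
Z → hit
R → hit
V → hit
J → fault, evict K, frames (V R Z W J)
Z → hit
Hits: 5 of 12 references → 5/12 = 0.4167.

0.42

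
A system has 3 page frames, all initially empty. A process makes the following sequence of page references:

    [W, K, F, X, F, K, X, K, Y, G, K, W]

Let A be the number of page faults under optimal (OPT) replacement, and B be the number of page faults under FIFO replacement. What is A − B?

-1

Under OPT: F F F F . . . . F F . F → 7 faults.
Under FIFO: F F F F . . . . F F F F → 8 faults.
A − B = 7 − 8 = -1.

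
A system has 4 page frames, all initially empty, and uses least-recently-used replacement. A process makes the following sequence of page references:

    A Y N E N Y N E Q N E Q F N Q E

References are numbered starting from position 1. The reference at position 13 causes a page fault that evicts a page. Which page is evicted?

pos 1: A -> miss, frames {A}
pos 2: Y -> miss, frames {A,Y}
pos 3: N -> miss, frames {A,Y,N}
pos 4: E -> miss, frames {A,Y,N,E}
pos 5: N -> hit
pos 6: Y -> hit
pos 7: N -> hit
pos 8: E -> hit
pos 9: Q -> miss, evict A, frames {Y,N,E,Q}
pos 10: N -> hit
pos 11: E -> hit
pos 12: Q -> hit
pos 13: F -> miss, evict Y, frames {N,E,Q,F}
At position 13, page Y is evicted.

Y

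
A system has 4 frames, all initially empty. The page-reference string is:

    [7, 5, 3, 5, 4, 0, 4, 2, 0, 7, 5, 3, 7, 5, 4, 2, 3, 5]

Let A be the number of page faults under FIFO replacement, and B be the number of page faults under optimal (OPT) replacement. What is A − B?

3

Under FIFO: F F F . F F . F . F F F . . F F . . → 11 faults.
Under OPT: F F F . F F . F . . . F . . F . . . → 8 faults.
A − B = 11 − 8 = 3.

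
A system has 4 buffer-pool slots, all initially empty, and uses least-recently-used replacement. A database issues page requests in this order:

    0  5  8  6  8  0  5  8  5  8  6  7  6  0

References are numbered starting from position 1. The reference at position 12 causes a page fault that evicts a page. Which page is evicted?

0

pos 1: 0: miss, frames (0)
pos 2: 5: miss, frames (0 5)
pos 3: 8: miss, frames (0 5 8)
pos 4: 6: miss, frames (0 5 8 6)
pos 5: 8: hit
pos 6: 0: hit
pos 7: 5: hit
pos 8: 8: hit
pos 9: 5: hit
pos 10: 8: hit
pos 11: 6: hit
pos 12: 7: miss, evict 0, frames (5 8 6 7)
At position 12, page 0 is evicted.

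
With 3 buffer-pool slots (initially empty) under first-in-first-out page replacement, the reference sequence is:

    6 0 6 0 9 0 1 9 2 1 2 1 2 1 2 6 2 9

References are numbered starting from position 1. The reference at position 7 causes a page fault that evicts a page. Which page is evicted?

pos 1: 6 -> fault, frames {6}
pos 2: 0 -> fault, frames {6,0}
pos 3: 6 -> hit
pos 4: 0 -> hit
pos 5: 9 -> fault, frames {6,0,9}
pos 6: 0 -> hit
pos 7: 1 -> fault, evict 6, frames {0,9,1}
At position 7, page 6 is evicted.

6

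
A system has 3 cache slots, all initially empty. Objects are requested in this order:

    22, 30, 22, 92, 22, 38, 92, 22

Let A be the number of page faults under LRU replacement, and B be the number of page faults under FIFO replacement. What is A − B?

Under LRU: F F . F . F . . → 4 faults.
Under FIFO: F F . F . F . F → 5 faults.
A − B = 4 − 5 = -1.

-1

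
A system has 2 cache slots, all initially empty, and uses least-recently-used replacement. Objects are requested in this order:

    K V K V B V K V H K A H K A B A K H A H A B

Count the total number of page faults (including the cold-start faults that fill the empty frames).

15

K: miss, frames (K)
V: miss, frames (K V)
K: hit
V: hit
B: miss, evict K, frames (V B)
V: hit
K: miss, evict B, frames (V K)
V: hit
H: miss, evict K, frames (V H)
K: miss, evict V, frames (H K)
A: miss, evict H, frames (K A)
H: miss, evict K, frames (A H)
K: miss, evict A, frames (H K)
A: miss, evict H, frames (K A)
B: miss, evict K, frames (A B)
A: hit
K: miss, evict B, frames (A K)
H: miss, evict A, frames (K H)
A: miss, evict K, frames (H A)
H: hit
A: hit
B: miss, evict H, frames (A B)
Page faults: 15.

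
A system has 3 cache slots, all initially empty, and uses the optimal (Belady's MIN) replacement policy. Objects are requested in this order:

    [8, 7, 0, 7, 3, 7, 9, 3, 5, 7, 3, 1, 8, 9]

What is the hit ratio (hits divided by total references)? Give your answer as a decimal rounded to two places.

0.36

8: fault, frames {8}
7: fault, frames {8,7}
0: fault, frames {8,7,0}
7: hit
3: fault, evict 0, frames {8,7,3}
7: hit
9: fault, evict 8, frames {7,3,9}
3: hit
5: fault, evict 9, frames {7,3,5}
7: hit
3: hit
1: fault, evict 5, frames {7,3,1}
8: fault, evict 1, frames {7,3,8}
9: fault, evict 8, frames {7,3,9}
Hits: 5 of 14 references → 5/14 = 0.3571.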